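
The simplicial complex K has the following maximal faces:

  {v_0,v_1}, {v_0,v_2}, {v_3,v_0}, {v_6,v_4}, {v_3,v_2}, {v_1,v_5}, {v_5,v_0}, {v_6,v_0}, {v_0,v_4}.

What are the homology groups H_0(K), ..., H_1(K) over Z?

Fix the vertex order v_0 < v_1 < v_2 < v_3 < v_4 < v_5 < v_6 and write every simplex with vertices in increasing order. Then dim K = 1 and the simplices of K are:

  0-simplices (7): [v_0], [v_1], [v_2], [v_3], [v_4], [v_5], [v_6]
  1-simplices (9): [v_0,v_1], [v_0,v_2], [v_0,v_3], [v_0,v_4], [v_0,v_5], [v_0,v_6], [v_1,v_5], [v_2,v_3], [v_4,v_6]

so the chain groups are C_0 ≅ Z^7, C_1 ≅ Z^9.

Boundary ∂_1: C_1 → C_0 is given by ∂[p,q] = [q] − [p]. For instance
  ∂[v_0,v_5] = [v_5] − [v_0].
The resulting 7×9 matrix has rank 6, and its Smith normal form has invariant factors (1,1,1,1,1,1).

Now H_k = ker ∂_k / im ∂_{k+1}, so:

  H_0: rank C_0 − rank ∂_1 = 7 − 6 = 1, and the invariant factors of ∂_1 are all 1, so H_0 ≅ Z.
  H_1: rank ker ∂_1 − rank ∂_2 = (9 − 6) − 0 = 3, and there is no ∂_2, so H_1 ≅ Z^3.

H_0 ≅ Z,  H_1 ≅ Z^3.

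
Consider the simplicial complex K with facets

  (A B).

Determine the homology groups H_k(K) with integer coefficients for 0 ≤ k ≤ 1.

Fix the vertex order A < B and write every simplex with vertices in increasing order. Then dim K = 1 and the simplices of K are:

  0-simplices (2): A, B
  1-simplices (1): AB

giving chain groups C_0 ≅ Z^2, C_1 ≅ Z^1.

Boundary ∂_1: C_1 → C_0 sends each edge [p,q] (with p < q) to q − p. For instance
  ∂AB = B − A.
The 2×1 boundary matrix has rank 1 and Smith normal form diag(1).

Computing H_k = (kernel of ∂_k) / (image of ∂_{k+1}):

  H_0: rank C_0 − rank ∂_1 = 2 − 1 = 1, and the invariant factors of ∂_1 are all 1, so H_0 ≅ Z.
  H_1: rank ker ∂_1 − rank ∂_2 = (1 − 1) − 0 = 0, and there is no ∂_2, so H_1 ≅ 0.

(K is a triangulation of the 1-simplex.)

H_0 = Z,  H_1 = 0.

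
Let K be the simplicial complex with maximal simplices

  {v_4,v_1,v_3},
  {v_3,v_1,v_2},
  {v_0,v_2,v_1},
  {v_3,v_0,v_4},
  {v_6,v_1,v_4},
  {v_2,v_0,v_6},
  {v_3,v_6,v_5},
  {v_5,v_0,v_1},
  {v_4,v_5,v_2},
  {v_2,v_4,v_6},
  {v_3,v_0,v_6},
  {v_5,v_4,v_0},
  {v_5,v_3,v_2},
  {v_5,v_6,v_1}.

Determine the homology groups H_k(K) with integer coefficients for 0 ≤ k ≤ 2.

We work with the vertex ordering v_0 < v_1 < v_2 < v_3 < v_4 < v_5 < v_6. The simplices of K, each written with vertices in increasing order, are:

  0-simplices (7): [v_0], [v_1], [v_2], [v_3], [v_4], [v_5], [v_6]
  1-simplices (21): (21 of them)
  2-simplices (14): (14 of them)

giving chain groups C_0 ≅ Z^7, C_1 ≅ Z^21, C_2 ≅ Z^14.

∂_1: C_1 → C_0 is given by ∂[p,q] = [q] − [p].
The 7×21 boundary matrix has rank 6 and Smith normal form diag(1,1,1,1,1,1).

∂_2: C_2 → C_1 sends each 2-simplex [p,q,r] to [q,r] − [p,r] + [p,q]. For instance
  ∂[v_3,v_5,v_6] = [v_5,v_6] − [v_3,v_6] + [v_3,v_5],
  ∂[v_1,v_5,v_6] = [v_5,v_6] − [v_1,v_6] + [v_1,v_5].
As a 21×14 matrix over Z this has rank 13, with invariant factors (1,1,1,1,1,1,1,1,1,1,1,1,1).

Reading off H_k = ker ∂_k / im ∂_{k+1}:

  H_0: rank C_0 − rank ∂_1 = 7 − 6 = 1, and the invariant factors of ∂_1 are all 1, so H_0 ≅ Z.
  H_1: rank ker ∂_1 − rank ∂_2 = (21 − 6) − 13 = 2, and the invariant factors of ∂_2 are all 1, so H_1 ≅ Z^2.
  H_2: rank ker ∂_2 − rank ∂_3 = (14 − 13) − 0 = 1, and there is no ∂_3, so H_2 ≅ Z.

H_0 ≅ Z,  H_1 ≅ Z^2,  H_2 ≅ Z.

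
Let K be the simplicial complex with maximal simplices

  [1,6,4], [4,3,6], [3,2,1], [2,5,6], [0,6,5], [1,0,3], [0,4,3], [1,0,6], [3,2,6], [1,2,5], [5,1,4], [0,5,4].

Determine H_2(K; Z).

Take the total order 0 < 1 < 2 < 3 < 4 < 5 < 6 on the vertex set. Then K (dimension 2) consists of the simplices:

  0-simplices (7): [0], [1], [2], [3], [4], [5], [6]
  1-simplices (18): [0,1], [0,3], [0,4], [0,5], [0,6], [1,2], [1,3], [1,4], [1,5], [1,6], [2,3], [2,5], [2,6], [3,4], [3,6], [4,5], [4,6], [5,6]
  2-simplices (12): [0,1,3], [0,1,6], [0,3,4], [0,4,5], [0,5,6], [1,2,3], [1,2,5], [1,4,5], [1,4,6], [2,3,6], [2,5,6], [3,4,6]

giving chain groups C_0 ≅ Z^7, C_1 ≅ Z^18, C_2 ≅ Z^12.

∂_1: C_1 → C_0 is given by ∂[p,q] = [q] − [p]. For instance
  ∂[2,3] = [3] − [2].
This gives a 7×18 integer matrix of rank 6; reducing to Smith normal form yields diagonal entries (1,1,1,1,1,1).

Boundary ∂_2: C_2 → C_1 acts by ∂[p,q,r] = [q,r] − [p,r] + [p,q]. For instance
  ∂[2,3,6] = [3,6] − [2,6] + [2,3],
  ∂[3,4,6] = [4,6] − [3,6] + [3,4].
As a 18×12 matrix over Z this has rank 12, with invariant factors (1,1,1,1,1,1,1,1,1,1,1,2).

Reading off H_k = ker ∂_k / im ∂_{k+1}:

  H_2: rank ker ∂_2 − rank ∂_3 = (12 − 12) − 0 = 0, and there is no ∂_3, so H_2 = 0.

H_2 ≅ 0.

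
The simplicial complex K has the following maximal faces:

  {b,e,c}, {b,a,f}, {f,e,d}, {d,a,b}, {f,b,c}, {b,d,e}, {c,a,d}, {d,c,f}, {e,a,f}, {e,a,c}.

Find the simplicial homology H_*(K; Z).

H_0 = Z,  H_1 = Z/2,  H_2 = 0.

Order the vertices as a < b < c < d < e < f. Listing each simplex with vertices in this order, K has dimension 2 with simplices:

  0-simplices (6): a, b, c, d, e, f
  1-simplices (15): ab, ac, ad, ae, af, bc, bd, be, bf, cd, ce, cf, de, df, ef
  2-simplices (10): abd, abf, acd, ace, aef, bce, bcf, bde, cdf, def

so the chain groups are C_0 ≅ Z^6, C_1 ≅ Z^15, C_2 ≅ Z^10.

∂_1: C_1 → C_0 is given by ∂[p,q] = [q] − [p]. For instance
  ∂af = f − a.
The 6×15 boundary matrix has rank 5 and Smith normal form diag(1,1,1,1,1).

Boundary ∂_2: C_2 → C_1 acts by ∂[p,q,r] = [q,r] − [p,r] + [p,q]. For instance
  ∂bde = de − be + bd,
  ∂bcf = cf − bf + bc.
The resulting 15×10 matrix has rank 10, and its Smith normal form has invariant factors (1,1,1,1,1,1,1,1,1,2).

Reading off H_k = ker ∂_k / im ∂_{k+1}:

  H_0: rank C_0 − rank ∂_1 = 6 − 5 = 1, and the invariant factors of ∂_1 are all 1, so H_0 = Z.
  H_1: rank ker ∂_1 − rank ∂_2 = (15 − 5) − 10 = 0, and ∂_2 has invariant factor 2 > 1, so H_1 = Z/2.
  H_2: rank ker ∂_2 − rank ∂_3 = (10 − 10) − 0 = 0, and there is no ∂_3, so H_2 = 0.

As a check, the Euler characteristic is 6 − 15 + 10 = 1, which agrees with 1 − 0 + 0 = 1.
(K is a triangulation of the real projective plane RP^2.)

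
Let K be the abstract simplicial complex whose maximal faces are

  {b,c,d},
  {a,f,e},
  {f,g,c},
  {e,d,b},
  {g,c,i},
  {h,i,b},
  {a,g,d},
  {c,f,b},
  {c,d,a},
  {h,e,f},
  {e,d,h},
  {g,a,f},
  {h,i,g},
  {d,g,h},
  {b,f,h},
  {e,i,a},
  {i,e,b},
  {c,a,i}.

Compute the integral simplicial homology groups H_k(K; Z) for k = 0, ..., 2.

H_0 = Z,  H_1 = Z ⊕ Z/2,  H_2 = 0.

We work with the vertex ordering a < b < c < d < e < f < g < h < i. The simplices of K, each written with vertices in increasing order, are:

  0-simplices (9): a, b, c, d, e, f, g, h, i
  1-simplices (27): ac, ad, ae, af, ag, ai, bc, bd, be, bf, bh, bi, cd, cf, cg, ci, de, dg, dh, ef, eh, ei, fg, fh, gh, gi, hi
  2-simplices (18): acd, aci, adg, aef, aei, afg, bcd, bcf, bde, bei, bfh, bhi, cfg, cgi, deh, dgh, efh, ghi

Hence C_0 ≅ Z^9, C_1 ≅ Z^27, C_2 ≅ Z^18.

The boundary map ∂_1: C_1 → C_0 is given by ∂[p,q] = [q] − [p].
The 9×27 boundary matrix has rank 8 and Smith normal form diag(1,1,1,1,1,1,1,1).

∂_2: C_2 → C_1 sends each 2-simplex [p,q,r] to [q,r] − [p,r] + [p,q]. For instance
  ∂adg = dg − ag + ad,
  ∂bcf = cf − bf + bc.
The 27×18 boundary matrix has rank 18 and Smith normal form diag(1,1,1,1,1,1,1,1,1,1,1,1,1,1,1,1,1,2).

Now H_k = ker ∂_k / im ∂_{k+1}, so:

  H_0: rank C_0 − rank ∂_1 = 9 − 8 = 1, and the invariant factors of ∂_1 are all 1, so H_0 = Z.
  H_1: rank ker ∂_1 − rank ∂_2 = (27 − 8) − 18 = 1, and ∂_2 has invariant factor 2 > 1, so H_1 = Z ⊕ Z/2.
  H_2: rank ker ∂_2 − rank ∂_3 = (18 − 18) − 0 = 0, and there is no ∂_3, so H_2 = 0.

As a check, the Euler characteristic is 9 − 27 + 18 = 0, which agrees with 1 − 1 + 0 = 0.
(K is a triangulation of the Klein bottle.)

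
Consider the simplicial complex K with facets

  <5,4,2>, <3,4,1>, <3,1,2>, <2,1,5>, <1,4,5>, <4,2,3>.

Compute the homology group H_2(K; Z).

Take the total order 1 < 2 < 3 < 4 < 5 on the vertex set. Then K (dimension 2) consists of the simplices:

  0-simplices (5): [1], [2], [3], [4], [5]
  1-simplices (9): [1,2], [1,3], [1,4], [1,5], [2,3], [2,4], [2,5], [3,4], [4,5]
  2-simplices (6): [1,2,3], [1,2,5], [1,3,4], [1,4,5], [2,3,4], [2,4,5]

giving chain groups C_0 ≅ Z^5, C_1 ≅ Z^9, C_2 ≅ Z^6.

The boundary map ∂_1: C_1 → C_0 sends each edge [p,q] (with p < q) to q − p. For instance
  ∂[2,3] = [3] − [2].
The resulting 5×9 matrix has rank 4, and its Smith normal form has invariant factors (1,1,1,1).

Boundary ∂_2: C_2 → C_1 sends each 2-simplex [p,q,r] to [q,r] − [p,r] + [p,q]. For instance
  ∂[1,2,5] = [2,5] − [1,5] + [1,2],
  ∂[1,3,4] = [3,4] − [1,4] + [1,3].
The 9×6 boundary matrix has rank 5 and Smith normal form diag(1,1,1,1,1).

From H_k ≅ ker(∂_k) / im(∂_{k+1}) we obtain:

  H_2: rank ker ∂_2 − rank ∂_3 = (6 − 5) − 0 = 1, and there is no ∂_3, so H_2 = Z.

H_2 = Z.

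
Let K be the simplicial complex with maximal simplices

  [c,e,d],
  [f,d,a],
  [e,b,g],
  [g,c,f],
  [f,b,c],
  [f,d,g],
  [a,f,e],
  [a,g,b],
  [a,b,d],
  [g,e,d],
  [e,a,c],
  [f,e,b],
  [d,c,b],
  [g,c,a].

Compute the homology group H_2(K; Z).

H_2 = Z.

Order the vertices as a < b < c < d < e < f < g. Listing each simplex with vertices in this order, K has dimension 2 with simplices:

  0-simplices (7): a, b, c, d, e, f, g
  1-simplices (21): ab, ac, ad, ae, af, ag, bc, bd, be, bf, bg, cd, ce, cf, cg, de, df, dg, ef, eg, fg
  2-simplices (14): abd, abg, ace, acg, adf, aef, bcd, bcf, bef, beg, cde, cfg, deg, dfg

giving chain groups C_0 ≅ Z^7, C_1 ≅ Z^21, C_2 ≅ Z^14.

Boundary ∂_1: C_1 → C_0 maps an edge to its endpoints' difference, ∂[p,q] = q − p. For instance
  ∂ac = c − a.
As a 7×21 matrix over Z this has rank 6, with invariant factors (1,1,1,1,1,1).

Boundary ∂_2: C_2 → C_1 maps a triangle to the signed sum of its edges. For instance
  ∂dfg = fg − dg + df,
  ∂acg = cg − ag + ac.
As a 21×14 matrix over Z this has rank 13, with invariant factors (1,1,1,1,1,1,1,1,1,1,1,1,1).

Computing H_k = (kernel of ∂_k) / (image of ∂_{k+1}):

  H_2: rank ker ∂_2 − rank ∂_3 = (14 − 13) − 0 = 1, and there is no ∂_3, so H_2 ≅ Z.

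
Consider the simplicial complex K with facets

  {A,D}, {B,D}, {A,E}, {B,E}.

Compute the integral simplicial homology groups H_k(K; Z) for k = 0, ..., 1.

K has 4 vertices, 4 edges.
rank ∂_0 = 0, rank ∂_1 = 3 ⇒ b_0 = 4 − 0 − 3 = 1; all invariant factors of ∂_1 are 1 so no torsion. So H_0 ≅ Z.
rank ∂_1 = 3, rank ∂_2 = 0 ⇒ b_1 = 4 − 3 − 0 = 1. So H_1 ≅ Z.

H_0 = Z,  H_1 = Z.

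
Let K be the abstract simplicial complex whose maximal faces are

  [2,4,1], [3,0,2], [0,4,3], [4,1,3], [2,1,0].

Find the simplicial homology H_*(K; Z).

Take the total order 0 < 1 < 2 < 3 < 4 on the vertex set. Then K (dimension 2) consists of the simplices:

  0-simplices (5): [0], [1], [2], [3], [4]
  1-simplices (10): [0,1], [0,2], [0,3], [0,4], [1,2], [1,3], [1,4], [2,3], [2,4], [3,4]
  2-simplices (5): [0,1,2], [0,2,3], [0,3,4], [1,2,4], [1,3,4]

Hence C_0 ≅ Z^5, C_1 ≅ Z^10, C_2 ≅ Z^5.

Boundary ∂_1: C_1 → C_0 maps an edge to its endpoints' difference, ∂[p,q] = q − p.
This gives a 5×10 integer matrix of rank 4; reducing to Smith normal form yields diagonal entries (1,1,1,1).

Boundary ∂_2: C_2 → C_1 acts by ∂[p,q,r] = [q,r] − [p,r] + [p,q]. For instance
  ∂[0,1,2] = [1,2] − [0,2] + [0,1],
  ∂[0,2,3] = [2,3] − [0,3] + [0,2].
As a 10×5 matrix over Z this has rank 5, with invariant factors (1,1,1,1,1).

Computing H_k = (kernel of ∂_k) / (image of ∂_{k+1}):

  H_0: rank C_0 − rank ∂_1 = 5 − 4 = 1, and the invariant factors of ∂_1 are all 1, so H_0 ≅ Z.
  H_1: rank ker ∂_1 − rank ∂_2 = (10 − 4) − 5 = 1, and the invariant factors of ∂_2 are all 1, so H_1 ≅ Z.
  H_2: rank ker ∂_2 − rank ∂_3 = (5 − 5) − 0 = 0, and there is no ∂_3, so H_2 ≅ 0.

As a check, the Euler characteristic is 5 − 10 + 5 = 0, which agrees with 1 − 1 + 0 = 0.
(K is a triangulation of the Möbius band.)

H_0 = Z,  H_1 = Z,  H_2 = 0.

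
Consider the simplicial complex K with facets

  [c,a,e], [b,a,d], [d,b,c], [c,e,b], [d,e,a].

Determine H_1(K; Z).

H_1 = Z.

Fix the vertex order a < b < c < d < e and write every simplex with vertices in increasing order. Then dim K = 2 and the simplices of K are:

  0-simplices (5): a, b, c, d, e
  1-simplices (10): ab, ac, ad, ae, bc, bd, be, cd, ce, de
  2-simplices (5): abd, ace, ade, bcd, bce

Hence C_0 ≅ Z^5, C_1 ≅ Z^10, C_2 ≅ Z^5.

The boundary map ∂_1: C_1 → C_0 maps an edge to its endpoints' difference, ∂[p,q] = q − p. For instance
  ∂ab = b − a.
As a 5×10 matrix over Z this has rank 4, with invariant factors (1,1,1,1).

The boundary map ∂_2: C_2 → C_1 maps a triangle to the signed sum of its edges. For instance
  ∂ace = ce − ae + ac,
  ∂bce = ce − be + bc.
As a 10×5 matrix over Z this has rank 5, with invariant factors (1,1,1,1,1).

Reading off H_k = ker ∂_k / im ∂_{k+1}:

  H_1: rank ker ∂_1 − rank ∂_2 = (10 − 4) − 5 = 1, and the invariant factors of ∂_2 are all 1, so H_1 = Z.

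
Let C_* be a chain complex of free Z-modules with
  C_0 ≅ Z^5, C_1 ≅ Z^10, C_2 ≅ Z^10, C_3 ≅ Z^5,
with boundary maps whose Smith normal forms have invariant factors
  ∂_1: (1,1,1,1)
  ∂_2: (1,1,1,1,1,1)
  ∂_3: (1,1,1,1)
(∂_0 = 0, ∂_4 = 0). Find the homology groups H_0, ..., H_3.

H_0: b_0 = 5 − 0 − 4 = 1; torsion from ∂_1 factors > 1: none. So H_0 = Z.
H_1: b_1 = 10 − 4 − 6 = 0; torsion from ∂_2 factors > 1: none. So H_1 = 0.
H_2: b_2 = 10 − 6 − 4 = 0; torsion from ∂_3 factors > 1: none. So H_2 = 0.
H_3: b_3 = 5 − 4 − 0 = 1; torsion from ∂_4 factors > 1: none. So H_3 = Z.

H_0 = Z,  H_1 = 0,  H_2 = 0,  H_3 = Z.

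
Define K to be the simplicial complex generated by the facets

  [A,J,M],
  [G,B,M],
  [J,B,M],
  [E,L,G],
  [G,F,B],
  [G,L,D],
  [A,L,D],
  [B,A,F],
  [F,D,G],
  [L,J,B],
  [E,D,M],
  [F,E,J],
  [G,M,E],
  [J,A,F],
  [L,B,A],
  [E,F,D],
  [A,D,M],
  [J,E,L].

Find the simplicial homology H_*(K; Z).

K has 9 vertices, 27 edges, 18 triangles.
rank ∂_0 = 0, rank ∂_1 = 8 ⇒ b_0 = 9 − 0 − 8 = 1; all invariant factors of ∂_1 are 1 so no torsion. So H_0 = Z.
rank ∂_1 = 8, rank ∂_2 = 18 ⇒ b_1 = 27 − 8 − 18 = 1; ∂_2 has invariant factor(s) [2] giving torsion. So H_1 = Z ⊕ Z/2Z.
rank ∂_2 = 18, rank ∂_3 = 0 ⇒ b_2 = 18 − 18 − 0 = 0. So H_2 = 0.

H_0 = Z,  H_1 = Z ⊕ Z/2Z,  H_2 = 0.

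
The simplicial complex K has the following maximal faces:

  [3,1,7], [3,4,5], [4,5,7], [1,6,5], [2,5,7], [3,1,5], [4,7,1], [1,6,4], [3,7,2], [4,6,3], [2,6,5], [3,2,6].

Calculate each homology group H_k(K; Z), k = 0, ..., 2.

H_0 ≅ Z,  H_1 ≅ Z/2,  H_2 = 0.

Take the total order 1 < 2 < 3 < 4 < 5 < 6 < 7 on the vertex set. Then K (dimension 2) consists of the simplices:

  0-simplices (7): [1], [2], [3], [4], [5], [6], [7]
  1-simplices (18): [1,3], [1,4], [1,5], [1,6], [1,7], [2,3], [2,5], [2,6], [2,7], [3,4], [3,5], [3,6], [3,7], [4,5], [4,6], [4,7], [5,6], [5,7]
  2-simplices (12): [1,3,5], [1,3,7], [1,4,6], [1,4,7], [1,5,6], [2,3,6], [2,3,7], [2,5,6], [2,5,7], [3,4,5], [3,4,6], [4,5,7]

Hence C_0 ≅ Z^7, C_1 ≅ Z^18, C_2 ≅ Z^12.

The boundary map ∂_1: C_1 → C_0 is given by ∂[p,q] = [q] − [p].
As a 7×18 matrix over Z this has rank 6, with invariant factors (1,1,1,1,1,1).

Boundary ∂_2: C_2 → C_1 sends each 2-simplex [p,q,r] to [q,r] − [p,r] + [p,q]. For instance
  ∂[2,3,7] = [3,7] − [2,7] + [2,3],
  ∂[1,3,5] = [3,5] − [1,5] + [1,3].
As a 18×12 matrix over Z this has rank 12, with invariant factors (1,1,1,1,1,1,1,1,1,1,1,2).

From H_k ≅ ker(∂_k) / im(∂_{k+1}) we obtain:

  H_0: rank C_0 − rank ∂_1 = 7 − 6 = 1, and the invariant factors of ∂_1 are all 1, so H_0 = Z.
  H_1: rank ker ∂_1 − rank ∂_2 = (18 − 6) − 12 = 0, and ∂_2 has invariant factor 2 > 1, so H_1 = Z/2.
  H_2: rank ker ∂_2 − rank ∂_3 = (12 − 12) − 0 = 0, and there is no ∂_3, so H_2 = 0.

As a check, the Euler characteristic is 7 − 18 + 12 = 1, which agrees with 1 − 0 + 0 = 1.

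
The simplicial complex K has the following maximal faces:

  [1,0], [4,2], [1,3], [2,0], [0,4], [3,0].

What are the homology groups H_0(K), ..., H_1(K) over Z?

Order the vertices as 0 < 1 < 2 < 3 < 4. Listing each simplex with vertices in this order, K has dimension 1 with simplices:

  0-simplices (5): [0], [1], [2], [3], [4]
  1-simplices (6): [0,1], [0,2], [0,3], [0,4], [1,3], [2,4]

giving chain groups C_0 ≅ Z^5, C_1 ≅ Z^6.

Boundary ∂_1: C_1 → C_0 is given by ∂[p,q] = [q] − [p]. For instance
  ∂[0,4] = [4] − [0].
The resulting 5×6 matrix has rank 4, and its Smith normal form has invariant factors (1,1,1,1).

From H_k ≅ ker(∂_k) / im(∂_{k+1}) we obtain:

  H_0: rank C_0 − rank ∂_1 = 5 − 4 = 1, and the invariant factors of ∂_1 are all 1, so H_0 = Z.
  H_1: rank ker ∂_1 − rank ∂_2 = (6 − 4) − 0 = 2, and there is no ∂_2, so H_1 = Z^2.

H_0 ≅ Z,  H_1 ≅ Z^2.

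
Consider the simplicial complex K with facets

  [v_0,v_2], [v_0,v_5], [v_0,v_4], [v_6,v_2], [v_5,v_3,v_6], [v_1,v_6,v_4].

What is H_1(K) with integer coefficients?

Take the total order v_0 < v_1 < v_2 < v_3 < v_4 < v_5 < v_6 on the vertex set. Then K (dimension 2) consists of the simplices:

  0-simplices (7): [v_0], [v_1], [v_2], [v_3], [v_4], [v_5], [v_6]
  1-simplices (10): [v_0,v_2], [v_0,v_4], [v_0,v_5], [v_1,v_4], [v_1,v_6], [v_2,v_6], [v_3,v_5], [v_3,v_6], [v_4,v_6], [v_5,v_6]
  2-simplices (2): [v_1,v_4,v_6], [v_3,v_5,v_6]

Hence C_0 ≅ Z^7, C_1 ≅ Z^10, C_2 ≅ Z^2.

∂_1: C_1 → C_0 maps an edge to its endpoints' difference, ∂[p,q] = q − p. For instance
  ∂[v_1,v_6] = [v_6] − [v_1].
As a 7×10 matrix over Z this has rank 6, with invariant factors (1,1,1,1,1,1).

Boundary ∂_2: C_2 → C_1 acts by ∂[p,q,r] = [q,r] − [p,r] + [p,q]. For instance
  ∂[v_1,v_4,v_6] = [v_4,v_6] − [v_1,v_6] + [v_1,v_4],
  ∂[v_3,v_5,v_6] = [v_5,v_6] − [v_3,v_6] + [v_3,v_5].
This gives a 10×2 integer matrix of rank 2; reducing to Smith normal form yields diagonal entries (1,1).

From H_k ≅ ker(∂_k) / im(∂_{k+1}) we obtain:

  H_1: rank ker ∂_1 − rank ∂_2 = (10 − 6) − 2 = 2, and the invariant factors of ∂_2 are all 1, so H_1 ≅ Z^2.

H_1 ≅ Z^2.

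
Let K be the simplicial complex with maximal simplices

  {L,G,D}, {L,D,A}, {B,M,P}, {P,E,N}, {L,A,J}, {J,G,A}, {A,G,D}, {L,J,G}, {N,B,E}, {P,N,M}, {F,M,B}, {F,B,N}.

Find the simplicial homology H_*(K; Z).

Order the vertices as A < B < D < E < F < G < J < L < M < N < P. Listing each simplex with vertices in this order, K has dimension 2 with simplices:

  0-simplices (11): A, B, D, E, F, G, J, L, M, N, P
  1-simplices (21): AD, AG, AJ, AL, BE, BF, BM, BN, BP, DG, DL, EN, EP, FM, FN, GJ, GL, JL, MN, MP, NP
  2-simplices (12): ADG, ADL, AGJ, AJL, BEN, BFM, BFN, BMP, DGL, ENP, GJL, MNP

giving chain groups C_0 ≅ Z^11, C_1 ≅ Z^21, C_2 ≅ Z^12.

The boundary map ∂_1: C_1 → C_0 is given by ∂[p,q] = [q] − [p]. For instance
  ∂AD = D − A.
This gives a 11×21 integer matrix of rank 9; reducing to Smith normal form yields diagonal entries (1,1,1,1,1,1,1,1,1).

The boundary map ∂_2: C_2 → C_1 acts by ∂[p,q,r] = [q,r] − [p,r] + [p,q]. For instance
  ∂BEN = EN − BN + BE,
  ∂GJL = JL − GL + GJ.
The resulting 21×12 matrix has rank 11, and its Smith normal form has invariant factors (1,1,1,1,1,1,1,1,1,1,1).

Reading off H_k = ker ∂_k / im ∂_{k+1}:

  H_0: rank C_0 − rank ∂_1 = 11 − 9 = 2, and the invariant factors of ∂_1 are all 1, so H_0 ≅ Z^2.
  H_1: rank ker ∂_1 − rank ∂_2 = (21 − 9) − 11 = 1, and the invariant factors of ∂_2 are all 1, so H_1 ≅ Z.
  H_2: rank ker ∂_2 − rank ∂_3 = (12 − 11) − 0 = 1, and there is no ∂_3, so H_2 ≅ Z.

(K is a triangulation of the disjoint union of the 2-sphere S^2 and the cylinder S^1 x I.)

H_0 ≅ Z^2,  H_1 ≅ Z,  H_2 ≅ Z.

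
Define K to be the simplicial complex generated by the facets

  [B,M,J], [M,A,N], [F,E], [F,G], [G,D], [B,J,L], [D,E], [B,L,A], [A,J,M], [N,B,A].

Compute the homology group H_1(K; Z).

Fix the vertex order A < B < D < E < F < G < J < L < M < N and write every simplex with vertices in increasing order. Then dim K = 2 and the simplices of K are:

  0-simplices (10): A, B, D, E, F, G, J, L, M, N
  1-simplices (16): AB, AJ, AL, AM, AN, BJ, BL, BM, BN, DE, DG, EF, FG, JL, JM, MN
  2-simplices (6): ABL, ABN, AJM, AMN, BJL, BJM

so the chain groups are C_0 ≅ Z^10, C_1 ≅ Z^16, C_2 ≅ Z^6.

∂_1: C_1 → C_0 maps an edge to its endpoints' difference, ∂[p,q] = q − p.
As a 10×16 matrix over Z this has rank 8, with invariant factors (1,1,1,1,1,1,1,1).

The boundary map ∂_2: C_2 → C_1 maps a triangle to the signed sum of its edges. For instance
  ∂AMN = MN − AN + AM,
  ∂BJM = JM − BM + BJ.
As a 16×6 matrix over Z this has rank 6, with invariant factors (1,1,1,1,1,1).

Computing H_k = (kernel of ∂_k) / (image of ∂_{k+1}):

  H_1: rank ker ∂_1 − rank ∂_2 = (16 − 8) − 6 = 2, and the invariant factors of ∂_2 are all 1, so H_1 = Z^2.

H_1 ≅ Z^2.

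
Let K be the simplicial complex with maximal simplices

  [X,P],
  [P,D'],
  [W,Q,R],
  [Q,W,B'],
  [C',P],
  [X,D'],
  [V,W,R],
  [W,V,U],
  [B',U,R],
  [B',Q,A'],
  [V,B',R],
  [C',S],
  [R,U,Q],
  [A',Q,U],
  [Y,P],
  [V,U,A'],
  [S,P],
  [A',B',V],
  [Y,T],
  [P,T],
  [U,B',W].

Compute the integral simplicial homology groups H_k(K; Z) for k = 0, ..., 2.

H_0 = Z^2,  H_1 = Z^3 ⊕ Z_2,  H_2 = 0.

Take the total order P < Q < R < S < T < U < V < W < X < Y < A' < B' < C' < D' on the vertex set. Then K (dimension 2) consists of the simplices:

  0-simplices (14): [P], [Q], [R], [S], [T], [U], [V], [W], [X], [Y], [A'], [B'], [C'], [D']
  1-simplices (27): (27 of them)
  2-simplices (12): [Q,R,U], [Q,R,W], [Q,U,A'], [Q,W,B'], [Q,A',B'], [R,U,B'], [R,V,W], [R,V,B'], [U,V,W], [U,V,A'], [U,W,B'], [V,A',B']

giving chain groups C_0 ≅ Z^14, C_1 ≅ Z^27, C_2 ≅ Z^12.

∂_1: C_1 → C_0 sends each edge [p,q] (with p < q) to q − p. For instance
  ∂[Q,A'] = [A'] − [Q].
This gives a 14×27 integer matrix of rank 12; reducing to Smith normal form yields diagonal entries (1,1,1,1,1,1,1,1,1,1,1,1).

∂_2: C_2 → C_1 acts by ∂[p,q,r] = [q,r] − [p,r] + [p,q]. For instance
  ∂[R,V,B'] = [V,B'] − [R,B'] + [R,V],
  ∂[Q,U,A'] = [U,A'] − [Q,A'] + [Q,U].
The 27×12 boundary matrix has rank 12 and Smith normal form diag(1,1,1,1,1,1,1,1,1,1,1,2).

Now H_k = ker ∂_k / im ∂_{k+1}, so:

  H_0: rank C_0 − rank ∂_1 = 14 − 12 = 2, and the invariant factors of ∂_1 are all 1, so H_0 ≅ Z^2.
  H_1: rank ker ∂_1 − rank ∂_2 = (27 − 12) − 12 = 3, and ∂_2 has invariant factor 2 > 1, so H_1 ≅ Z^3 ⊕ Z_2.
  H_2: rank ker ∂_2 − rank ∂_3 = (12 − 12) − 0 = 0, and there is no ∂_3, so H_2 ≅ 0.

As a check, the Euler characteristic is 14 − 27 + 12 = -1, which agrees with 2 − 3 + 0 = -1.
(K is a triangulation of the disjoint union of the real projective plane RP^2 and a wedge of 3 circles.)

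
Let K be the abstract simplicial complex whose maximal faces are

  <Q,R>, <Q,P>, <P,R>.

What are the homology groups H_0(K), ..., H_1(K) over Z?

H_0 = Z,  H_1 = Z.

Take the total order P < Q < R on the vertex set. Then K (dimension 1) consists of the simplices:

  0-simplices (3): P, Q, R
  1-simplices (3): PQ, PR, QR

so the chain groups are C_0 ≅ Z^3, C_1 ≅ Z^3.

Boundary ∂_1: C_1 → C_0 is given by ∂[p,q] = [q] − [p].
This gives a 3×3 integer matrix of rank 2; reducing to Smith normal form yields diagonal entries (1,1).

Now H_k = ker ∂_k / im ∂_{k+1}, so:

  H_0: rank C_0 − rank ∂_1 = 3 − 2 = 1, and the invariant factors of ∂_1 are all 1, so H_0 = Z.
  H_1: rank ker ∂_1 − rank ∂_2 = (3 − 2) − 0 = 1, and there is no ∂_2, so H_1 = Z.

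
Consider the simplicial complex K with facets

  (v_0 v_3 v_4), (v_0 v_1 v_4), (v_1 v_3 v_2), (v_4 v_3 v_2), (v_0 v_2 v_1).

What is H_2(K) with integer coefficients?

Take the total order v_0 < v_1 < v_2 < v_3 < v_4 on the vertex set. Then K (dimension 2) consists of the simplices:

  0-simplices (5): [v_0], [v_1], [v_2], [v_3], [v_4]
  1-simplices (10): [v_0,v_1], [v_0,v_2], [v_0,v_3], [v_0,v_4], [v_1,v_2], [v_1,v_3], [v_1,v_4], [v_2,v_3], [v_2,v_4], [v_3,v_4]
  2-simplices (5): [v_0,v_1,v_2], [v_0,v_1,v_4], [v_0,v_3,v_4], [v_1,v_2,v_3], [v_2,v_3,v_4]

giving chain groups C_0 ≅ Z^5, C_1 ≅ Z^10, C_2 ≅ Z^5.

Boundary ∂_1: C_1 → C_0 is given by ∂[p,q] = [q] − [p]. For instance
  ∂[v_0,v_4] = [v_4] − [v_0].
As a 5×10 matrix over Z this has rank 4, with invariant factors (1,1,1,1).

Boundary ∂_2: C_2 → C_1 sends each 2-simplex [p,q,r] to [q,r] − [p,r] + [p,q]. For instance
  ∂[v_0,v_3,v_4] = [v_3,v_4] − [v_0,v_4] + [v_0,v_3],
  ∂[v_0,v_1,v_2] = [v_1,v_2] − [v_0,v_2] + [v_0,v_1].
This gives a 10×5 integer matrix of rank 5; reducing to Smith normal form yields diagonal entries (1,1,1,1,1).

From H_k ≅ ker(∂_k) / im(∂_{k+1}) we obtain:

  H_2: rank ker ∂_2 − rank ∂_3 = (5 − 5) − 0 = 0, and there is no ∂_3, so H_2 = 0.

(K is a triangulation of the Möbius band.)

H_2 = 0.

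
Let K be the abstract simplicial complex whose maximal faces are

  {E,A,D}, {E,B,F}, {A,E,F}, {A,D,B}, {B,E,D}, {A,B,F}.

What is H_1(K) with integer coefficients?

Fix the vertex order A < B < D < E < F and write every simplex with vertices in increasing order. Then dim K = 2 and the simplices of K are:

  0-simplices (5): A, B, D, E, F
  1-simplices (9): AB, AD, AE, AF, BD, BE, BF, DE, EF
  2-simplices (6): ABD, ABF, ADE, AEF, BDE, BEF

giving chain groups C_0 ≅ Z^5, C_1 ≅ Z^9, C_2 ≅ Z^6.

The boundary map ∂_1: C_1 → C_0 maps an edge to its endpoints' difference, ∂[p,q] = q − p. For instance
  ∂BD = D − B.
The 5×9 boundary matrix has rank 4 and Smith normal form diag(1,1,1,1).

Boundary ∂_2: C_2 → C_1 acts by ∂[p,q,r] = [q,r] − [p,r] + [p,q]. For instance
  ∂BDE = DE − BE + BD,
  ∂ABF = BF − AF + AB.
This gives a 9×6 integer matrix of rank 5; reducing to Smith normal form yields diagonal entries (1,1,1,1,1).

Reading off H_k = ker ∂_k / im ∂_{k+1}:

  H_1: rank ker ∂_1 − rank ∂_2 = (9 − 4) − 5 = 0, and the invariant factors of ∂_2 are all 1, so H_1 = 0.

(K is a triangulation of the 2-sphere S^2.)

H_1 ≅ 0.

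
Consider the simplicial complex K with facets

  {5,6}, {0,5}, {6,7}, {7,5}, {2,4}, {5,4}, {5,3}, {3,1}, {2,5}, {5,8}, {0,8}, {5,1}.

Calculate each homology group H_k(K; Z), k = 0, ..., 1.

H_0 ≅ Z,  H_1 ≅ Z^4.

We work with the vertex ordering 0 < 1 < 2 < 3 < 4 < 5 < 6 < 7 < 8. The simplices of K, each written with vertices in increasing order, are:

  0-simplices (9): [0], [1], [2], [3], [4], [5], [6], [7], [8]
  1-simplices (12): [0,5], [0,8], [1,3], [1,5], [2,4], [2,5], [3,5], [4,5], [5,6], [5,7], [5,8], [6,7]

so the chain groups are C_0 ≅ Z^9, C_1 ≅ Z^12.

Boundary ∂_1: C_1 → C_0 sends each edge [p,q] (with p < q) to q − p. For instance
  ∂[3,5] = [5] − [3].
The resulting 9×12 matrix has rank 8, and its Smith normal form has invariant factors (1,1,1,1,1,1,1,1).

Now H_k = ker ∂_k / im ∂_{k+1}, so:

  H_0: rank C_0 − rank ∂_1 = 9 − 8 = 1, and the invariant factors of ∂_1 are all 1, so H_0 = Z.
  H_1: rank ker ∂_1 − rank ∂_2 = (12 − 8) − 0 = 4, and there is no ∂_2, so H_1 = Z^4.

(K is a triangulation of a wedge of 4 circles.)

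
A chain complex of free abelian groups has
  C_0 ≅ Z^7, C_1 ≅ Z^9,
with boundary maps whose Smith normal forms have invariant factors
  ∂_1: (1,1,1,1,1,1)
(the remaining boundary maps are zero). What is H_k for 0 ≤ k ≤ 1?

H_0: b_0 = 7 − 0 − 6 = 1; torsion from ∂_1 factors > 1: none. So H_0 = Z.
H_1: b_1 = 9 − 6 − 0 = 3; torsion from ∂_2 factors > 1: none. So H_1 = Z^3.

H_0 = Z,  H_1 = Z^3.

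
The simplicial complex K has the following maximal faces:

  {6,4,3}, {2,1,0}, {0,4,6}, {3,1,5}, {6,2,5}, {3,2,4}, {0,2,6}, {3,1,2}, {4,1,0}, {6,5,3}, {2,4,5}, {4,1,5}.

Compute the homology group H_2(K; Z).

Take the total order 0 < 1 < 2 < 3 < 4 < 5 < 6 on the vertex set. Then K (dimension 2) consists of the simplices:

  0-simplices (7): [0], [1], [2], [3], [4], [5], [6]
  1-simplices (18): [0,1], [0,2], [0,4], [0,6], [1,2], [1,3], [1,4], [1,5], [2,3], [2,4], [2,5], [2,6], [3,4], [3,5], [3,6], [4,5], [4,6], [5,6]
  2-simplices (12): [0,1,2], [0,1,4], [0,2,6], [0,4,6], [1,2,3], [1,3,5], [1,4,5], [2,3,4], [2,4,5], [2,5,6], [3,4,6], [3,5,6]

giving chain groups C_0 ≅ Z^7, C_1 ≅ Z^18, C_2 ≅ Z^12.

∂_1: C_1 → C_0 maps an edge to its endpoints' difference, ∂[p,q] = q − p. For instance
  ∂[1,4] = [4] − [1].
The 7×18 boundary matrix has rank 6 and Smith normal form diag(1,1,1,1,1,1).

The boundary map ∂_2: C_2 → C_1 maps a triangle to the signed sum of its edges. For instance
  ∂[0,4,6] = [4,6] − [0,6] + [0,4],
  ∂[2,4,5] = [4,5] − [2,5] + [2,4].
The 18×12 boundary matrix has rank 12 and Smith normal form diag(1,1,1,1,1,1,1,1,1,1,1,2).

Now H_k = ker ∂_k / im ∂_{k+1}, so:

  H_2: rank ker ∂_2 − rank ∂_3 = (12 − 12) − 0 = 0, and there is no ∂_3, so H_2 ≅ 0.

H_2 = 0.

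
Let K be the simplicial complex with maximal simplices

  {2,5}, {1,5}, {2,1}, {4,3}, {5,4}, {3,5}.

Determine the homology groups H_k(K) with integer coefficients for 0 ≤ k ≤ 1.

H_0 = Z,  H_1 = Z^2.

K has 5 vertices, 6 edges.
rank ∂_0 = 0, rank ∂_1 = 4 ⇒ b_0 = 5 − 0 − 4 = 1; all invariant factors of ∂_1 are 1 so no torsion. So H_0 = Z.
rank ∂_1 = 4, rank ∂_2 = 0 ⇒ b_1 = 6 − 4 − 0 = 2. So H_1 = Z^2.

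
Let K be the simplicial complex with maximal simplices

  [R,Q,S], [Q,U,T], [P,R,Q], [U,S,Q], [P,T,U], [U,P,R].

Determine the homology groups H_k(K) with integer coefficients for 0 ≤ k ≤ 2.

Order the vertices as P < Q < R < S < T < U. Listing each simplex with vertices in this order, K has dimension 2 with simplices:

  0-simplices (6): P, Q, R, S, T, U
  1-simplices (12): PQ, PR, PT, PU, QR, QS, QT, QU, RS, RU, SU, TU
  2-simplices (6): PQR, PRU, PTU, QRS, QSU, QTU

giving chain groups C_0 ≅ Z^6, C_1 ≅ Z^12, C_2 ≅ Z^6.

∂_1: C_1 → C_0 is given by ∂[p,q] = [q] − [p].
The resulting 6×12 matrix has rank 5, and its Smith normal form has invariant factors (1,1,1,1,1).

Boundary ∂_2: C_2 → C_1 acts by ∂[p,q,r] = [q,r] − [p,r] + [p,q]. For instance
  ∂QSU = SU − QU + QS,
  ∂QRS = RS − QS + QR.
The 12×6 boundary matrix has rank 6 and Smith normal form diag(1,1,1,1,1,1).

Computing H_k = (kernel of ∂_k) / (image of ∂_{k+1}):

  H_0: rank C_0 − rank ∂_1 = 6 − 5 = 1, and the invariant factors of ∂_1 are all 1, so H_0 = Z.
  H_1: rank ker ∂_1 − rank ∂_2 = (12 − 5) − 6 = 1, and the invariant factors of ∂_2 are all 1, so H_1 = Z.
  H_2: rank ker ∂_2 − rank ∂_3 = (6 − 6) − 0 = 0, and there is no ∂_3, so H_2 = 0.

H_0 ≅ Z,  H_1 ≅ Z,  H_2 = 0.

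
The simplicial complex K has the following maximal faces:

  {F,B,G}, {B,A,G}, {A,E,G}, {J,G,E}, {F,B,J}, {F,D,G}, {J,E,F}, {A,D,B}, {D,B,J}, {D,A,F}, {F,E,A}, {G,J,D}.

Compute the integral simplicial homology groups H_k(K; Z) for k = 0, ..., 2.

Take the total order A < B < D < E < F < G < J on the vertex set. Then K (dimension 2) consists of the simplices:

  0-simplices (7): A, B, D, E, F, G, J
  1-simplices (18): AB, AD, AE, AF, AG, BD, BF, BG, BJ, DF, DG, DJ, EF, EG, EJ, FG, FJ, GJ
  2-simplices (12): ABD, ABG, ADF, AEF, AEG, BDJ, BFG, BFJ, DFG, DGJ, EFJ, EGJ

giving chain groups C_0 ≅ Z^7, C_1 ≅ Z^18, C_2 ≅ Z^12.

Boundary ∂_1: C_1 → C_0 is given by ∂[p,q] = [q] − [p]. For instance
  ∂GJ = J − G.
The 7×18 boundary matrix has rank 6 and Smith normal form diag(1,1,1,1,1,1).

The boundary map ∂_2: C_2 → C_1 sends each 2-simplex [p,q,r] to [q,r] − [p,r] + [p,q]. For instance
  ∂DGJ = GJ − DJ + DG,
  ∂BDJ = DJ − BJ + BD.
The 18×12 boundary matrix has rank 12 and Smith normal form diag(1,1,1,1,1,1,1,1,1,1,1,2).

Computing H_k = (kernel of ∂_k) / (image of ∂_{k+1}):

  H_0: rank C_0 − rank ∂_1 = 7 − 6 = 1, and the invariant factors of ∂_1 are all 1, so H_0 = Z.
  H_1: rank ker ∂_1 − rank ∂_2 = (18 − 6) − 12 = 0, and ∂_2 has invariant factor 2 > 1, so H_1 = Z/2.
  H_2: rank ker ∂_2 − rank ∂_3 = (12 − 12) − 0 = 0, and there is no ∂_3, so H_2 = 0.

As a check, the Euler characteristic is 7 − 18 + 12 = 1, which agrees with 1 − 0 + 0 = 1.

H_0 ≅ Z,  H_1 ≅ Z/2,  H_2 = 0.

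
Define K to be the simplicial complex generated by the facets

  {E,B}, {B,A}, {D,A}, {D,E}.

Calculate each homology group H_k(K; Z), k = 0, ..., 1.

We work with the vertex ordering A < B < D < E. The simplices of K, each written with vertices in increasing order, are:

  0-simplices (4): A, B, D, E
  1-simplices (4): AB, AD, BE, DE

Hence C_0 ≅ Z^4, C_1 ≅ Z^4.

The boundary map ∂_1: C_1 → C_0 sends each edge [p,q] (with p < q) to q − p.
This gives a 4×4 integer matrix of rank 3; reducing to Smith normal form yields diagonal entries (1,1,1).

Now H_k = ker ∂_k / im ∂_{k+1}, so:

  H_0: rank C_0 − rank ∂_1 = 4 − 3 = 1, and the invariant factors of ∂_1 are all 1, so H_0 ≅ Z.
  H_1: rank ker ∂_1 − rank ∂_2 = (4 − 3) − 0 = 1, and there is no ∂_2, so H_1 ≅ Z.

As a check, the Euler characteristic is 4 − 4 = 0, which agrees with 1 − 1 = 0.
(K is a triangulation of the circle S^1.)

H_0 ≅ Z,  H_1 ≅ Z.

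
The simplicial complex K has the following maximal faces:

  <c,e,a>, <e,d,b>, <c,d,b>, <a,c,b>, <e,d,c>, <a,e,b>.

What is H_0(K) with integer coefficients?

H_0 = Z.

Fix the vertex order a < b < c < d < e and write every simplex with vertices in increasing order. Then dim K = 2 and the simplices of K are:

  0-simplices (5): a, b, c, d, e
  1-simplices (9): ab, ac, ae, bc, bd, be, cd, ce, de
  2-simplices (6): abc, abe, ace, bcd, bde, cde

so the chain groups are C_0 ≅ Z^5, C_1 ≅ Z^9, C_2 ≅ Z^6.

Boundary ∂_1: C_1 → C_0 maps an edge to its endpoints' difference, ∂[p,q] = q − p. For instance
  ∂be = e − b.
This gives a 5×9 integer matrix of rank 4; reducing to Smith normal form yields diagonal entries (1,1,1,1).

∂_2: C_2 → C_1 acts by ∂[p,q,r] = [q,r] − [p,r] + [p,q]. For instance
  ∂abc = bc − ac + ab,
  ∂bcd = cd − bd + bc.
The 9×6 boundary matrix has rank 5 and Smith normal form diag(1,1,1,1,1).

Reading off H_k = ker ∂_k / im ∂_{k+1}:

  H_0: rank C_0 − rank ∂_1 = 5 − 4 = 1, and the invariant factors of ∂_1 are all 1, so H_0 = Z.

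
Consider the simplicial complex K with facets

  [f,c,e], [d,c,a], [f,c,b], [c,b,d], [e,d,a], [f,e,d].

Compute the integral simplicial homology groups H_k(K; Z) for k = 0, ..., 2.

K has 6 vertices, 12 edges, 6 triangles.
rank ∂_0 = 0, rank ∂_1 = 5 ⇒ b_0 = 6 − 0 − 5 = 1; all invariant factors of ∂_1 are 1 so no torsion. So H_0 = Z.
rank ∂_1 = 5, rank ∂_2 = 6 ⇒ b_1 = 12 − 5 − 6 = 1; all invariant factors of ∂_2 are 1 so no torsion. So H_1 = Z.
rank ∂_2 = 6, rank ∂_3 = 0 ⇒ b_2 = 6 − 6 − 0 = 0. So H_2 = 0.

H_0 = Z,  H_1 = Z,  H_2 = 0.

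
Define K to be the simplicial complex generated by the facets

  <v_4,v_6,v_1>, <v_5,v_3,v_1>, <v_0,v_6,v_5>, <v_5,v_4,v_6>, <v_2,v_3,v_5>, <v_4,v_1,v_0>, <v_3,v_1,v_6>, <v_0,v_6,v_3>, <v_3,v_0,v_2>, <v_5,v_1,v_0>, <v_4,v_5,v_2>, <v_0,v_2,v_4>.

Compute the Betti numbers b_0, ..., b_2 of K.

Order the vertices as v_0 < v_1 < v_2 < v_3 < v_4 < v_5 < v_6. Listing each simplex with vertices in this order, K has dimension 2 with simplices:

  0-simplices (7): [v_0], [v_1], [v_2], [v_3], [v_4], [v_5], [v_6]
  1-simplices (18): (18 of them)
  2-simplices (12): (12 of them)

so the chain groups are C_0 ≅ Z^7, C_1 ≅ Z^18, C_2 ≅ Z^12.

∂_1: C_1 → C_0 sends each edge [p,q] (with p < q) to q − p.
The 7×18 boundary matrix has rank 6 and Smith normal form diag(1,1,1,1,1,1).

The boundary map ∂_2: C_2 → C_1 sends each 2-simplex [p,q,r] to [q,r] − [p,r] + [p,q]. For instance
  ∂[v_0,v_2,v_3] = [v_2,v_3] − [v_0,v_3] + [v_0,v_2],
  ∂[v_1,v_4,v_6] = [v_4,v_6] − [v_1,v_6] + [v_1,v_4].
As a 18×12 matrix over Z this has rank 12, with invariant factors (1,1,1,1,1,1,1,1,1,1,1,2).

Reading off H_k = ker ∂_k / im ∂_{k+1}:

  H_0: rank C_0 − rank ∂_1 = 7 − 6 = 1, and the invariant factors of ∂_1 are all 1, so H_0 = Z.
  H_1: rank ker ∂_1 − rank ∂_2 = (18 − 6) − 12 = 0, and ∂_2 has invariant factor 2 > 1, so H_1 = Z/2.
  H_2: rank ker ∂_2 − rank ∂_3 = (12 − 12) − 0 = 0, and there is no ∂_3, so H_2 = 0.

Hence the Betti numbers are b_0 = 1, b_1 = 0, b_2 = 0.

b_0 = 1, b_1 = 0, b_2 = 0.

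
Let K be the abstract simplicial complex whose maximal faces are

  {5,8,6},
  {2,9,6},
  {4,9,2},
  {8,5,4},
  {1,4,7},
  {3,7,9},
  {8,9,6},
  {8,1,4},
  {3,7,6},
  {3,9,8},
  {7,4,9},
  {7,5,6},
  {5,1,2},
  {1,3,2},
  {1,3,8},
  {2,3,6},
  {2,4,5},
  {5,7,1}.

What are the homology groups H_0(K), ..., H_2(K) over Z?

H_0 = Z,  H_1 = Z ⊕ Z/2,  H_2 = 0.

We work with the vertex ordering 1 < 2 < 3 < 4 < 5 < 6 < 7 < 8 < 9. The simplices of K, each written with vertices in increasing order, are:

  0-simplices (9): [1], [2], [3], [4], [5], [6], [7], [8], [9]
  1-simplices (27): (27 of them)
  2-simplices (18): [1,2,3], [1,2,5], [1,3,8], [1,4,7], [1,4,8], [1,5,7], [2,3,6], [2,4,5], [2,4,9], [2,6,9], [3,6,7], [3,7,9], [3,8,9], [4,5,8], [4,7,9], [5,6,7], [5,6,8], [6,8,9]

giving chain groups C_0 ≅ Z^9, C_1 ≅ Z^27, C_2 ≅ Z^18.

∂_1: C_1 → C_0 is given by ∂[p,q] = [q] − [p].
The 9×27 boundary matrix has rank 8 and Smith normal form diag(1,1,1,1,1,1,1,1).

The boundary map ∂_2: C_2 → C_1 maps a triangle to the signed sum of its edges. For instance
  ∂[2,6,9] = [6,9] − [2,9] + [2,6],
  ∂[1,3,8] = [3,8] − [1,8] + [1,3].
The 27×18 boundary matrix has rank 18 and Smith normal form diag(1,1,1,1,1,1,1,1,1,1,1,1,1,1,1,1,1,2).

Reading off H_k = ker ∂_k / im ∂_{k+1}:

  H_0: rank C_0 − rank ∂_1 = 9 − 8 = 1, and the invariant factors of ∂_1 are all 1, so H_0 ≅ Z.
  H_1: rank ker ∂_1 − rank ∂_2 = (27 − 8) − 18 = 1, and ∂_2 has invariant factor 2 > 1, so H_1 ≅ Z ⊕ Z/2.
  H_2: rank ker ∂_2 − rank ∂_3 = (18 − 18) − 0 = 0, and there is no ∂_3, so H_2 ≅ 0.

As a check, the Euler characteristic is 9 − 27 + 18 = 0, which agrees with 1 − 1 + 0 = 0.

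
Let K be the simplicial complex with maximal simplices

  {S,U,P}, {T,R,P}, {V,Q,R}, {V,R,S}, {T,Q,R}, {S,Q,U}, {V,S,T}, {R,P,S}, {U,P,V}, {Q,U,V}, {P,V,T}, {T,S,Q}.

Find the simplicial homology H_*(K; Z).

Take the total order P < Q < R < S < T < U < V on the vertex set. Then K (dimension 2) consists of the simplices:

  0-simplices (7): P, Q, R, S, T, U, V
  1-simplices (18): PR, PS, PT, PU, PV, QR, QS, QT, QU, QV, RS, RT, RV, ST, SU, SV, TV, UV
  2-simplices (12): PRS, PRT, PSU, PTV, PUV, QRT, QRV, QST, QSU, QUV, RSV, STV

Hence C_0 ≅ Z^7, C_1 ≅ Z^18, C_2 ≅ Z^12.

∂_1: C_1 → C_0 sends each edge [p,q] (with p < q) to q − p. For instance
  ∂PU = U − P.
The resulting 7×18 matrix has rank 6, and its Smith normal form has invariant factors (1,1,1,1,1,1).

The boundary map ∂_2: C_2 → C_1 sends each 2-simplex [p,q,r] to [q,r] − [p,r] + [p,q]. For instance
  ∂PTV = TV − PV + PT,
  ∂QRV = RV − QV + QR.
As a 18×12 matrix over Z this has rank 12, with invariant factors (1,1,1,1,1,1,1,1,1,1,1,2).

Computing H_k = (kernel of ∂_k) / (image of ∂_{k+1}):

  H_0: rank C_0 − rank ∂_1 = 7 − 6 = 1, and the invariant factors of ∂_1 are all 1, so H_0 = Z.
  H_1: rank ker ∂_1 − rank ∂_2 = (18 − 6) − 12 = 0, and ∂_2 has invariant factor 2 > 1, so H_1 = Z/2.
  H_2: rank ker ∂_2 − rank ∂_3 = (12 − 12) − 0 = 0, and there is no ∂_3, so H_2 = 0.

As a check, the Euler characteristic is 7 − 18 + 12 = 1, which agrees with 1 − 0 + 0 = 1.

H_0 = Z,  H_1 = Z/2,  H_2 = 0.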